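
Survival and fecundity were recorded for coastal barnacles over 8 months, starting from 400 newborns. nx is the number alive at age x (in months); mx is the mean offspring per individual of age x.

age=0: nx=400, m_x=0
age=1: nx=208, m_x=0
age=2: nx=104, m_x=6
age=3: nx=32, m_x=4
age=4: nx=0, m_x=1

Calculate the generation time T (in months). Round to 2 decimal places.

2.17

lx = nx/n0 = nx/400: 1, 0.52, 0.26, 0.08, 0
lx·mx: 0, 0, 1.56, 0.32, 0 → R0 = 1.88
x·lx·mx: 0, 0, 3.12, 0.96, 0 → Σ = 4.08
T = 4.08 / 1.88 = 2.170213… → 2.17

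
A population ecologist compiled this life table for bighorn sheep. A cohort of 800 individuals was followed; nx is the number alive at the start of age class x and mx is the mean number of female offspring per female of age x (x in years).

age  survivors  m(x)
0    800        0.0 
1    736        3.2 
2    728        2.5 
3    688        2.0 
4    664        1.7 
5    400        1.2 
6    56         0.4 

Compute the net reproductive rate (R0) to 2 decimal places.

lx = nx/n0 = nx/800: 1, 0.92, 0.91, 0.86, 0.83, 0.5, 0.07
lx·mx by age: 0, 2.944, 2.275, 1.72, 1.411, 0.6, 0.028
R0 = Σ lx·mx = 8.978 → 8.98

8.98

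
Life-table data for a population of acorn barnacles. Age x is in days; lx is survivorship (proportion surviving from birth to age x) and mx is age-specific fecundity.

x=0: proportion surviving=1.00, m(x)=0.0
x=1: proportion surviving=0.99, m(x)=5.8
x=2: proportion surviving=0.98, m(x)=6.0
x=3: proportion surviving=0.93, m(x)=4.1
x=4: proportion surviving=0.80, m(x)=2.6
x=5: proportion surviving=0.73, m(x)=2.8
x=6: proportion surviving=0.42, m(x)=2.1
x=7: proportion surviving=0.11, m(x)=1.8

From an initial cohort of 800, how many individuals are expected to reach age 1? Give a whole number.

792

Expected survivors = N0 · l_1 = 800 × 0.99 = 792 → 792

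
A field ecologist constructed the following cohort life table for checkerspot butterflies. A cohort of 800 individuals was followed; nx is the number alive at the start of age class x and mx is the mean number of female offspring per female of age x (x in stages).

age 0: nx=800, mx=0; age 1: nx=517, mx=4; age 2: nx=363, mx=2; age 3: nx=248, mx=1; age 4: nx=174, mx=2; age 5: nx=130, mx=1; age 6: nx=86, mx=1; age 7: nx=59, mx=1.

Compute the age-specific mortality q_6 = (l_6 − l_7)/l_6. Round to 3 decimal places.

lx = nx/n0 = nx/800: 1, 0.64625, 0.45375, 0.31, 0.2175, 0.1625, 0.1075, 0.07375
q_6 = (l_6 − l_7) / l_6 = (0.1075 − 0.07375) / 0.1075
     = 0.03375 / 0.1075 = 0.313953… → 0.314

0.314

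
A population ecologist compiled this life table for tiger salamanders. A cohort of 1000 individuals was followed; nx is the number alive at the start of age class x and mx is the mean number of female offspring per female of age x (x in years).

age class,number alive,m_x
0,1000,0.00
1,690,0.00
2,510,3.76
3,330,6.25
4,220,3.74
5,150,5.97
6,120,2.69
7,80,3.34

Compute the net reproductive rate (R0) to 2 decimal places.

6.29

lx = nx/n0 = nx/1000: 1, 0.69, 0.51, 0.33, 0.22, 0.15, 0.12, 0.08
lx·mx by age: 0, 0, 1.9176, 2.0625, 0.8228, 0.8955, 0.3228, 0.2672
R0 = Σ lx·mx = 6.2884 → 6.29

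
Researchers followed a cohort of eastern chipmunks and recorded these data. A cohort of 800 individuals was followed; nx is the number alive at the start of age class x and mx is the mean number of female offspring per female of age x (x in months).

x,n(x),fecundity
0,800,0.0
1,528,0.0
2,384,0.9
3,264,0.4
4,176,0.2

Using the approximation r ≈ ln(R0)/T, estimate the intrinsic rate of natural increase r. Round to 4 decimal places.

-0.2107

lx = nx/n0 = nx/800: 1, 0.66, 0.48, 0.33, 0.22
R0 = Σ lx·mx = 0 + 0 + 0.432 + 0.132 + 0.044 = 0.608
Σ x·lx·mx = 1.436; T = 1.436/0.608 = 2.36184…
r ≈ ln(R0)/T = ln(0.608)/2.36184… = -0.210675… → -0.2107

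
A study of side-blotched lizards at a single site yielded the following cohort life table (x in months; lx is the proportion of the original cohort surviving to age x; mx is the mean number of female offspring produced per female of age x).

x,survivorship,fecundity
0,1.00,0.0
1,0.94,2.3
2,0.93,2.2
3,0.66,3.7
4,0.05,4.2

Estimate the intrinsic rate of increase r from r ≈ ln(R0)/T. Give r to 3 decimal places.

R0 = Σ lx·mx = 0 + 2.162 + 2.046 + 2.442 + 0.21 = 6.86
Σ x·lx·mx = 14.42; T = 14.42/6.86 = 2.10204…
r ≈ ln(R0)/T = ln(6.86)/2.10204… = 0.91611… → 0.916

0.916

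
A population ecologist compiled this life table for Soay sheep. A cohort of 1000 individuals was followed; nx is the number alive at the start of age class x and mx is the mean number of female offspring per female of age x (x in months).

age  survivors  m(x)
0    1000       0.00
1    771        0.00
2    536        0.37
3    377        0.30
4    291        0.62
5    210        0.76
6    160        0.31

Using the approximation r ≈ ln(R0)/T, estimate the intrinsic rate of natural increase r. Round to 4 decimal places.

lx = nx/n0 = nx/1000: 1, 0.771, 0.536, 0.377, 0.291, 0.21, 0.16
R0 = Σ lx·mx = 0 + 0 + 0.19832 + 0.1131 + 0.18042 + 0.1596 + 0.0496 = 0.70104
Σ x·lx·mx = 2.55322; T = 2.55322/0.70104 = 3.64205…
r ≈ ln(R0)/T = ln(0.70104)/3.64205… = -0.097525… → -0.0975

-0.0975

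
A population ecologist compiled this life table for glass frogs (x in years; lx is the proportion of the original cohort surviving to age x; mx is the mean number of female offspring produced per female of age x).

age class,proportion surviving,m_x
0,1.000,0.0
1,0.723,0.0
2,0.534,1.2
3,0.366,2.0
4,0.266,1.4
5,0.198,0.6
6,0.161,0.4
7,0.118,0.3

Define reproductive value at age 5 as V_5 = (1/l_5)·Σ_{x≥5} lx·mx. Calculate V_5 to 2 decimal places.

lx·mx for x ≥ 5: 0.1188, 0.0644, 0.0354 → sum = 0.2186
V_5 = 0.2186 / l_5 = 0.2186 / 0.198 = 1.10404… → 1.10

1.10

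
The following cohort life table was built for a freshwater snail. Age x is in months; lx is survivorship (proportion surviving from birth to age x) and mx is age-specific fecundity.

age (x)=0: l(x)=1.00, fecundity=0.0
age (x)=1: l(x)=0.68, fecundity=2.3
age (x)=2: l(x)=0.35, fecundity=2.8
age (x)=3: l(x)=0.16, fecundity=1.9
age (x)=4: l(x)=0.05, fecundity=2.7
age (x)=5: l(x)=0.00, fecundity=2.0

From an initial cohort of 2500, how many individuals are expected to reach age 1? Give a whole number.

1700

Expected survivors = N0 · l_1 = 2500 × 0.68 = 1700 → 1700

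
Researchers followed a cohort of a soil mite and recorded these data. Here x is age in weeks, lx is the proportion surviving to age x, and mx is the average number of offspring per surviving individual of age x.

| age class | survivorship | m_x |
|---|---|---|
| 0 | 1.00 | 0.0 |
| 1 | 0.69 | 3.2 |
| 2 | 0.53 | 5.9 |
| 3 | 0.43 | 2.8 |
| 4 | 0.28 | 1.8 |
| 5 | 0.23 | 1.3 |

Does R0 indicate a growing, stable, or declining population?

R0 = Σ lx·mx = 0 + 2.208 + 3.127 + 1.204 + 0.504 + 0.299 = 7.342
R0 > 1, so the population is growing.

growing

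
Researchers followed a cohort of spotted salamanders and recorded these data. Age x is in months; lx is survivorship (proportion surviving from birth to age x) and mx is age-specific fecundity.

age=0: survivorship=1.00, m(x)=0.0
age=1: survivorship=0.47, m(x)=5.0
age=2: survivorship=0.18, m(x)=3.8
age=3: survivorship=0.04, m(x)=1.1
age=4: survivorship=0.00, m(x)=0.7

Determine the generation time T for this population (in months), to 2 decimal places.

lx·mx: 0, 2.35, 0.684, 0.044, 0 → R0 = 3.078
x·lx·mx: 0, 2.35, 1.368, 0.132, 0 → Σ = 3.85
T = 3.85 / 3.078 = 1.250812… → 1.25

1.25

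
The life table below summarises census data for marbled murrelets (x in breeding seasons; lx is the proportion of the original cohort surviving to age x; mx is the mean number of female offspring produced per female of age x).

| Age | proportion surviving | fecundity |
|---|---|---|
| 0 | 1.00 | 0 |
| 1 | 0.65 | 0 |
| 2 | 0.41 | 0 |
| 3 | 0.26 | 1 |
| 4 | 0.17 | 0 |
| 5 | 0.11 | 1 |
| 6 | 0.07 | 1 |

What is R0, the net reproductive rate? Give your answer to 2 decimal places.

lx·mx by age: 0, 0, 0, 0.26, 0, 0.11, 0.07
R0 = Σ lx·mx = 0.44 → 0.44

0.44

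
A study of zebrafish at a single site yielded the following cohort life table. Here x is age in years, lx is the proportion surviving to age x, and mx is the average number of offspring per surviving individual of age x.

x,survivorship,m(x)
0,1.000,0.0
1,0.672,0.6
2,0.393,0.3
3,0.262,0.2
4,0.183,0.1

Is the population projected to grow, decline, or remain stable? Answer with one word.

R0 = Σ lx·mx = 0 + 0.4032 + 0.1179 + 0.0524 + 0.0183 = 0.5918
R0 < 1, so the population is declining.

declining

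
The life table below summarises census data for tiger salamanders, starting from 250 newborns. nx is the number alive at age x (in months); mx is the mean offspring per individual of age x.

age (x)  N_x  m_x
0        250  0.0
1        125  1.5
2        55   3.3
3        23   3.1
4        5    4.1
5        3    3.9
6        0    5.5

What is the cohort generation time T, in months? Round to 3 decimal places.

1.915

lx = nx/n0 = nx/250: 1, 0.5, 0.22, 0.092, 0.02, 0.012, 0
lx·mx: 0, 0.75, 0.726, 0.2852, 0.082, 0.0468, 0 → R0 = 1.89
x·lx·mx: 0, 0.75, 1.452, 0.8556, 0.328, 0.234, 0 → Σ = 3.6196
T = 3.6196 / 1.89 = 1.915132… → 1.915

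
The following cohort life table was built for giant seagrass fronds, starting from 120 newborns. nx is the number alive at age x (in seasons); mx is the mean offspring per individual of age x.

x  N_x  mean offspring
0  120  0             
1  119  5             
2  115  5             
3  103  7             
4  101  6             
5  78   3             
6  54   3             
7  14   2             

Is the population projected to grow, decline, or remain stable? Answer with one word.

growing

lx = nx/n0 = nx/120: 1, 0.99167…, 0.95833…, 0.85833…, 0.84167…, 0.65, 0.45, 0.11667…
R0 = Σ lx·mx = 0 + 4.958333… + 4.791667… + 6.008333… + 5.05… + 1.95 + 1.35 + 0.233333… = 24.341667…
R0 > 1, so the population is growing.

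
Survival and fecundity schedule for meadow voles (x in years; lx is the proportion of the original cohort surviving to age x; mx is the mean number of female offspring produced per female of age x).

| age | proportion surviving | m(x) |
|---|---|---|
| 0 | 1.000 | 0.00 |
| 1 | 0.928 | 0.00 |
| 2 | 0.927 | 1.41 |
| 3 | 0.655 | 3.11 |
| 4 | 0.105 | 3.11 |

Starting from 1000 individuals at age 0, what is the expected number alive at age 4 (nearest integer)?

Expected survivors = N0 · l_4 = 1000 × 0.105 = 105 → 105

105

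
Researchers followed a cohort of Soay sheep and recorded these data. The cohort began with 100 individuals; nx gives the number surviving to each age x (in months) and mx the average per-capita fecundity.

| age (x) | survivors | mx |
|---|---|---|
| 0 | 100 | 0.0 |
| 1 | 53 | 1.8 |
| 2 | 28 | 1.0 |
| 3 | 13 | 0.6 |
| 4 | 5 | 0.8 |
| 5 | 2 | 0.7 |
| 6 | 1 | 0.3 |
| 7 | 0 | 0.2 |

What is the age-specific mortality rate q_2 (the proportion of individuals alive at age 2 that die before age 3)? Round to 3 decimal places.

0.536

lx = nx/n0 = nx/100: 1, 0.53, 0.28, 0.13, 0.05, 0.02, 0.01, 0
q_2 = (l_2 − l_3) / l_2 = (0.28 − 0.13) / 0.28
     = 0.15 / 0.28 = 0.535714… → 0.536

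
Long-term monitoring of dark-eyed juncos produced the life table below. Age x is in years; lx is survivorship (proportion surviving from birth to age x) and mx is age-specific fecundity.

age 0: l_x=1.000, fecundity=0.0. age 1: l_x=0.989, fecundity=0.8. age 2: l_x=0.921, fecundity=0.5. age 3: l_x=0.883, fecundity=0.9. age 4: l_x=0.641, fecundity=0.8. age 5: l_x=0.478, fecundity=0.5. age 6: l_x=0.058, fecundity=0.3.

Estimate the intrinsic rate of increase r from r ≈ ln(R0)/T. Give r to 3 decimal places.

R0 = Σ lx·mx = 0 + 0.7912 + 0.4605 + 0.7947 + 0.5128 + 0.239 + 0.0174 = 2.8156
Σ x·lx·mx = 7.4469; T = 7.4469/2.8156 = 2.64487…
r ≈ ln(R0)/T = ln(2.8156)/2.64487… = 0.39139… → 0.391

0.391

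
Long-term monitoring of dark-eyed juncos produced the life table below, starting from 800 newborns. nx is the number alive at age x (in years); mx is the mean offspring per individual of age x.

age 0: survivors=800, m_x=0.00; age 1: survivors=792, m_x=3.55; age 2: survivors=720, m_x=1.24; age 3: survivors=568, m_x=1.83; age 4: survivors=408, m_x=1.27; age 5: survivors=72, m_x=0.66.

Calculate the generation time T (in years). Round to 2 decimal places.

lx = nx/n0 = nx/800: 1, 0.99, 0.9, 0.71, 0.51, 0.09
lx·mx: 0, 3.5145, 1.116, 1.2993, 0.6477, 0.0594 → R0 = 6.6369
x·lx·mx: 0, 3.5145, 2.232, 3.8979, 2.5908, 0.297 → Σ = 12.5322
T = 12.5322 / 6.6369 = 1.888261… → 1.89

1.89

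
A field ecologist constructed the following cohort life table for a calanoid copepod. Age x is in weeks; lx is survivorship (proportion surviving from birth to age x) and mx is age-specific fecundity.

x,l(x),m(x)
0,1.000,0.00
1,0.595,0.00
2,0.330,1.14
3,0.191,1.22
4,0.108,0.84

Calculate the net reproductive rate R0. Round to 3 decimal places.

lx·mx by age: 0, 0, 0.3762, 0.23302, 0.09072
R0 = Σ lx·mx = 0.69994 → 0.700

0.700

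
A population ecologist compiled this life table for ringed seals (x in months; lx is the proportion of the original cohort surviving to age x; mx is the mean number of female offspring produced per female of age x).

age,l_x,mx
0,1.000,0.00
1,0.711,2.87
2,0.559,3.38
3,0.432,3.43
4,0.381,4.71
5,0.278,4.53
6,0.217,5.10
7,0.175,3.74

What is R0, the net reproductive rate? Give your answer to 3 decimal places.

10.227

lx·mx by age: 0, 2.04057, 1.88942, 1.48176, 1.79451, 1.25934, 1.1067, 0.6545
R0 = Σ lx·mx = 10.2268 → 10.227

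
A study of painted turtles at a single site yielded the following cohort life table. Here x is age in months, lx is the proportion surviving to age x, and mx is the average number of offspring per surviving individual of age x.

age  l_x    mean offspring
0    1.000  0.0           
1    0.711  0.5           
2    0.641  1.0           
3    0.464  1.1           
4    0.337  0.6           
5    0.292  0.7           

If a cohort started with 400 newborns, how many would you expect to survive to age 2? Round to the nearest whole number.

256

Expected survivors = N0 · l_2 = 400 × 0.641 = 256.4 → 256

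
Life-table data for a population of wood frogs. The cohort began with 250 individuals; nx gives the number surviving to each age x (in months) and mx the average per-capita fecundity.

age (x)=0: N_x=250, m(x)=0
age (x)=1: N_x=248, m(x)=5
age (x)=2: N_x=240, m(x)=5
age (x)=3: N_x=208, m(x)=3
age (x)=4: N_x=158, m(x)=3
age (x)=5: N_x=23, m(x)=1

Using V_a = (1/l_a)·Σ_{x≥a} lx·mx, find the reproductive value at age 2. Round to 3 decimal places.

9.671

lx = nx/n0 = nx/250: 1, 0.992, 0.96, 0.832, 0.632, 0.092
lx·mx for x ≥ 2: 4.8, 2.496, 1.896, 0.092 → sum = 9.284
V_2 = 9.284 / l_2 = 9.284 / 0.96 = 9.670833… → 9.671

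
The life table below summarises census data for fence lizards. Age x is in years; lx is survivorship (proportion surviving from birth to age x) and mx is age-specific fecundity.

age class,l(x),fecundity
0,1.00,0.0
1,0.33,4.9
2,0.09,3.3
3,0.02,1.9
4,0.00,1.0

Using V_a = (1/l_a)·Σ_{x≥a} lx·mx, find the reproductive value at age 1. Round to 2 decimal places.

lx·mx for x ≥ 1: 1.617, 0.297, 0.038, 0 → sum = 1.952
V_1 = 1.952 / l_1 = 1.952 / 0.33 = 5.915152… → 5.92

5.92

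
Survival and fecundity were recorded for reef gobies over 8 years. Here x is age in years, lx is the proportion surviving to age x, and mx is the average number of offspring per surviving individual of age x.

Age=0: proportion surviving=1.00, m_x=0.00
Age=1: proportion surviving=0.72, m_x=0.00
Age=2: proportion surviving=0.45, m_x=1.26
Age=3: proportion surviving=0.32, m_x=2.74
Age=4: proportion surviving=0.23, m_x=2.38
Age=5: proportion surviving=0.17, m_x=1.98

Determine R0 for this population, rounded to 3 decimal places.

2.328

lx·mx by age: 0, 0, 0.567, 0.8768, 0.5474, 0.3366
R0 = Σ lx·mx = 2.3278 → 2.328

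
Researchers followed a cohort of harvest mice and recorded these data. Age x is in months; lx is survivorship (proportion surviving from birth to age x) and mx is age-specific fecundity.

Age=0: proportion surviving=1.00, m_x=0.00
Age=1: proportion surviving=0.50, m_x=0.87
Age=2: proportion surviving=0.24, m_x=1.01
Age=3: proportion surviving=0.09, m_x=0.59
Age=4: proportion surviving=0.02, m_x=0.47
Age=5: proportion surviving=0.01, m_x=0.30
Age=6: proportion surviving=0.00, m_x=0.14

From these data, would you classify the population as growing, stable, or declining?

declining

R0 = Σ lx·mx = 0 + 0.435 + 0.2424 + 0.0531 + 0.0094 + 0.003 + 0 = 0.7429
R0 < 1, so the population is declining.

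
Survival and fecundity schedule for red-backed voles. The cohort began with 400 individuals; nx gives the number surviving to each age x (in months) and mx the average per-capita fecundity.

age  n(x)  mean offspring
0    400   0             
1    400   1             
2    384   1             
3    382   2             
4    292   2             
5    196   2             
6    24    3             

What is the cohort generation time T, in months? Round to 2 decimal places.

lx = nx/n0 = nx/400: 1, 1, 0.96, 0.955, 0.73, 0.49, 0.06
lx·mx: 0, 1, 0.96, 1.91, 1.46, 0.98, 0.18 → R0 = 6.49
x·lx·mx: 0, 1, 1.92, 5.73, 5.84, 4.9, 1.08 → Σ = 20.47
T = 20.47 / 6.49 = 3.154083… → 3.15

3.15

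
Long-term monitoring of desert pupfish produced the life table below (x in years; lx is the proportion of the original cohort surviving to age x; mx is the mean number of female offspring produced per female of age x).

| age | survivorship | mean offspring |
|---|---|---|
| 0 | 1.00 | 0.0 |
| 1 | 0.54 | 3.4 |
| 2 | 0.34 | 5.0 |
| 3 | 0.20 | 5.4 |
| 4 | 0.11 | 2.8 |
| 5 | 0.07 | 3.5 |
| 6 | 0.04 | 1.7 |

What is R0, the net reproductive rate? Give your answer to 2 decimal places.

lx·mx by age: 0, 1.836, 1.7, 1.08, 0.308, 0.245, 0.068
R0 = Σ lx·mx = 5.237 → 5.24

5.24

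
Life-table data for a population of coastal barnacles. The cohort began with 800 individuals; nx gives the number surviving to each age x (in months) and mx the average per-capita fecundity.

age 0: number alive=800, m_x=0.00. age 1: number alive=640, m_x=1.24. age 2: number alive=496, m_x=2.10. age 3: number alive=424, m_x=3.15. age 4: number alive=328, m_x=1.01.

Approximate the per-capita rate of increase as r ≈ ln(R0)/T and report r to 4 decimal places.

lx = nx/n0 = nx/800: 1, 0.8, 0.62, 0.53, 0.41
R0 = Σ lx·mx = 0 + 0.992 + 1.302 + 1.6695 + 0.4141 = 4.3776
Σ x·lx·mx = 10.2609; T = 10.2609/4.3776 = 2.34396…
r ≈ ln(R0)/T = ln(4.3776)/2.34396… = 0.629918… → 0.6299

0.6299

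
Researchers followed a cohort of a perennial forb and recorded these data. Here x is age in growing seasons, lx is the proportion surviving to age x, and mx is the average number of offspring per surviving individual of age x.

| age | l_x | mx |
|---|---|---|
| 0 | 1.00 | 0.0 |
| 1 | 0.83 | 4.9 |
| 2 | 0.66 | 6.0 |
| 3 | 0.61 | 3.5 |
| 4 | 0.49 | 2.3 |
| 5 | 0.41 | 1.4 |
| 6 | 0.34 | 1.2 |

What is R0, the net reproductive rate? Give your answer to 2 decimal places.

lx·mx by age: 0, 4.067, 3.96, 2.135, 1.127, 0.574, 0.408
R0 = Σ lx·mx = 12.271 → 12.27

12.27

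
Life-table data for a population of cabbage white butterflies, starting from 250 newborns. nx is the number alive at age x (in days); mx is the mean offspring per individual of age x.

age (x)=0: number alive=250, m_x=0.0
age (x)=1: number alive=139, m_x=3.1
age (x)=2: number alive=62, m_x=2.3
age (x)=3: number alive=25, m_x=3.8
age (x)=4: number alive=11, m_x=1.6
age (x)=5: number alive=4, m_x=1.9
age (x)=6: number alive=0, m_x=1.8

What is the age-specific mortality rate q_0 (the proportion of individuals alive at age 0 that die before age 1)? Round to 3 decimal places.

0.444

lx = nx/n0 = nx/250: 1, 0.556, 0.248, 0.1, 0.044, 0.016, 0
q_0 = (l_0 − l_1) / l_0 = (1 − 0.556) / 1
     = 0.444 / 1 = 0.444 → 0.444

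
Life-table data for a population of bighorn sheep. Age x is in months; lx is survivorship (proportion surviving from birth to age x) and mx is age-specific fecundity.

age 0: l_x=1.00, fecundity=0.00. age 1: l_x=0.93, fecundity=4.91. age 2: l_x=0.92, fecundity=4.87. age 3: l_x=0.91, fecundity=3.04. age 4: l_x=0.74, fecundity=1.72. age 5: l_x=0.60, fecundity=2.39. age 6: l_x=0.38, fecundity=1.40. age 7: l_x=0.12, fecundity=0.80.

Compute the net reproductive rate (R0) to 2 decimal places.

lx·mx by age: 0, 4.5663, 4.4804, 2.7664, 1.2728, 1.434, 0.532, 0.096
R0 = Σ lx·mx = 15.1479 → 15.15

15.15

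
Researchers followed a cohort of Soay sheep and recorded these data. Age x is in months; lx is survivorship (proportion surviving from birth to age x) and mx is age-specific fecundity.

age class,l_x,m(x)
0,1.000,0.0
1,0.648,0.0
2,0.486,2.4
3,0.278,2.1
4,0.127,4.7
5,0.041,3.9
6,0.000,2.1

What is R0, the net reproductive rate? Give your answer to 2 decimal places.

lx·mx by age: 0, 0, 1.1664, 0.5838, 0.5969, 0.1599, 0
R0 = Σ lx·mx = 2.507 → 2.51

2.51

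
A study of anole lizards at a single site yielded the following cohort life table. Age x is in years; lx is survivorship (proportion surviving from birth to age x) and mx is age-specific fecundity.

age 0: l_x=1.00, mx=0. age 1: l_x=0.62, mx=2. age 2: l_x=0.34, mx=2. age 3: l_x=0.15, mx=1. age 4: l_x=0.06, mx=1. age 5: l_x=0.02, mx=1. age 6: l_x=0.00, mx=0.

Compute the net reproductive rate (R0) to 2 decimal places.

2.15

lx·mx by age: 0, 1.24, 0.68, 0.15, 0.06, 0.02, 0
R0 = Σ lx·mx = 2.15 → 2.15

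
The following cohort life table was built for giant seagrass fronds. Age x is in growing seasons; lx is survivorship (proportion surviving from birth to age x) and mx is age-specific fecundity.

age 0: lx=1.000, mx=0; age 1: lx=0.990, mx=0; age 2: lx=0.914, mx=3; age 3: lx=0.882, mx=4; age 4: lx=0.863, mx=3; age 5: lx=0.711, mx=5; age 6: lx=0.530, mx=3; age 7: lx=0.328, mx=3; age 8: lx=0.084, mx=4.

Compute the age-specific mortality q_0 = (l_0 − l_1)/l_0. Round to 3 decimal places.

0.010

q_0 = (l_0 − l_1) / l_0 = (1 − 0.99) / 1
     = 0.01 / 1 = 0.01 → 0.010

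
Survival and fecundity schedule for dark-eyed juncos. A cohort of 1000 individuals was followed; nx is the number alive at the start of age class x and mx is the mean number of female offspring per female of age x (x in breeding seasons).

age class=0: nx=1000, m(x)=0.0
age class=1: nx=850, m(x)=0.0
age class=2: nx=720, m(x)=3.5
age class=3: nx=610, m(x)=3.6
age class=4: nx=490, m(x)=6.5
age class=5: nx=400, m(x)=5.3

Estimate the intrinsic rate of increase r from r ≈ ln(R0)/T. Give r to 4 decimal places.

0.6605

lx = nx/n0 = nx/1000: 1, 0.85, 0.72, 0.61, 0.49, 0.4
R0 = Σ lx·mx = 0 + 0 + 2.52 + 2.196 + 3.185 + 2.12 = 10.021
Σ x·lx·mx = 34.968; T = 34.968/10.021 = 3.48947…
r ≈ ln(R0)/T = ln(10.021)/3.48947… = 0.660467… → 0.6605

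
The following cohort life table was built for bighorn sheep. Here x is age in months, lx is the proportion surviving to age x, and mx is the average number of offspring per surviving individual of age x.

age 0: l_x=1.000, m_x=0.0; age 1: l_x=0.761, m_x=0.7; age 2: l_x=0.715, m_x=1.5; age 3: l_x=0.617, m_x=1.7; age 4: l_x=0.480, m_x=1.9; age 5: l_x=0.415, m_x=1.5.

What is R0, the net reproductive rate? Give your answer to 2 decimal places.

4.19

lx·mx by age: 0, 0.5327, 1.0725, 1.0489, 0.912, 0.6225
R0 = Σ lx·mx = 4.1886 → 4.19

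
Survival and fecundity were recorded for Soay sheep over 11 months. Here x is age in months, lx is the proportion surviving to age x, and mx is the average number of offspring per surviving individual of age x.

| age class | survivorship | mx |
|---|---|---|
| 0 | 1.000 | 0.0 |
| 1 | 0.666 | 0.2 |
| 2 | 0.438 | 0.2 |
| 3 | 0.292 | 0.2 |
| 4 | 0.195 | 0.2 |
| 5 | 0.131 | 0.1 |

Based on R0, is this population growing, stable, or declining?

declining

R0 = Σ lx·mx = 0 + 0.1332 + 0.0876 + 0.0584 + 0.039 + 0.0131 = 0.3313
R0 < 1, so the population is declining.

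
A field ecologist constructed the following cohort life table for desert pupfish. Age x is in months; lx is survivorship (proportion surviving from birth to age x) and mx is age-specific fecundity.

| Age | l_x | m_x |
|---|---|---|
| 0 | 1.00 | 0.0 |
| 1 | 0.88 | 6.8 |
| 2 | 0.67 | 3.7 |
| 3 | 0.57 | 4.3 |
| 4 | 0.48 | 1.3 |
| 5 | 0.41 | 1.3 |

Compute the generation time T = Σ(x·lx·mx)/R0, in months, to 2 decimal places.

1.94

lx·mx: 0, 5.984, 2.479, 2.451, 0.624, 0.533 → R0 = 12.071
x·lx·mx: 0, 5.984, 4.958, 7.353, 2.496, 2.665 → Σ = 23.456
T = 23.456 / 12.071 = 1.94317… → 1.94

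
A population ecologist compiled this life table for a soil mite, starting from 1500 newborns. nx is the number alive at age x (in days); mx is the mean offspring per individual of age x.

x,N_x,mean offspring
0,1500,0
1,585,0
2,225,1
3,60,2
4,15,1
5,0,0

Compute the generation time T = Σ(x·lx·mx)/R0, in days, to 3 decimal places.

lx = nx/n0 = nx/1500: 1, 0.39, 0.15, 0.04, 0.01, 0
lx·mx: 0, 0, 0.15, 0.08, 0.01, 0 → R0 = 0.24
x·lx·mx: 0, 0, 0.3, 0.24, 0.04, 0 → Σ = 0.58
T = 0.58 / 0.24 = 2.416667… → 2.417

2.417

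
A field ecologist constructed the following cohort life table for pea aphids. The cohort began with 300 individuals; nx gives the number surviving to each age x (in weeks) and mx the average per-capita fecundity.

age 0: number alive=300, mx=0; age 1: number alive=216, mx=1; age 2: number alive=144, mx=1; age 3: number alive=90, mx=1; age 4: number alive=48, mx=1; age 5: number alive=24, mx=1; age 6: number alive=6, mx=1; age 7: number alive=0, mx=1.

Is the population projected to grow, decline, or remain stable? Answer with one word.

growing

lx = nx/n0 = nx/300: 1, 0.72, 0.48, 0.3, 0.16, 0.08, 0.02, 0
R0 = Σ lx·mx = 0 + 0.72 + 0.48 + 0.3 + 0.16 + 0.08 + 0.02 + 0 = 1.76
R0 > 1, so the population is growing.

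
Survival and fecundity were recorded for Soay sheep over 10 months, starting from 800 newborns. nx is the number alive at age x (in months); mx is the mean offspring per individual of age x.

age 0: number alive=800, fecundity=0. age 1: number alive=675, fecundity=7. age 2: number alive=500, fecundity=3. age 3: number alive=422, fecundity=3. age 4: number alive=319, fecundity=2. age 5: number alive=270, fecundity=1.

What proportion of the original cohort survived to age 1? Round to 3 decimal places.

0.844

l_1 = n_1/n_0 = 675/800 = 0.84375 → 0.844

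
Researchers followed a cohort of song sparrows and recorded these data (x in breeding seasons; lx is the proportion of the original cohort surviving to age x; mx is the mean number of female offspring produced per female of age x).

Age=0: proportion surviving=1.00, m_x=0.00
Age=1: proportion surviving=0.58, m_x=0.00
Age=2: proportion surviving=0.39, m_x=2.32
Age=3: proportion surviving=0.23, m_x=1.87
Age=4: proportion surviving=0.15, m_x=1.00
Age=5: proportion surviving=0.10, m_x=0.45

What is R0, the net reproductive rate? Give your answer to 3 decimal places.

lx·mx by age: 0, 0, 0.9048, 0.4301, 0.15, 0.045
R0 = Σ lx·mx = 1.5299 → 1.530

1.530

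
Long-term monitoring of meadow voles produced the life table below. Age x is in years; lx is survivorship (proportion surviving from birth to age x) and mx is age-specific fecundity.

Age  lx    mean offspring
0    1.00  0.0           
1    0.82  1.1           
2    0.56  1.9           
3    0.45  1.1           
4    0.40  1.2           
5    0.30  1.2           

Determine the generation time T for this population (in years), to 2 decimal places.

lx·mx: 0, 0.902, 1.064, 0.495, 0.48, 0.36 → R0 = 3.301
x·lx·mx: 0, 0.902, 2.128, 1.485, 1.92, 1.8 → Σ = 8.235
T = 8.235 / 3.301 = 2.494699… → 2.49

2.49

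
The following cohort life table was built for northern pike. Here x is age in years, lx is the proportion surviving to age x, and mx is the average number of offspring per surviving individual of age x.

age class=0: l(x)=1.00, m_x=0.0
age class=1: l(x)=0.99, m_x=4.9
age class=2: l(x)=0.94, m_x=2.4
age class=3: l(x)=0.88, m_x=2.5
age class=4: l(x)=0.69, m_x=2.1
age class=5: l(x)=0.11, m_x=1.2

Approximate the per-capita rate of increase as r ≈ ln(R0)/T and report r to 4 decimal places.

R0 = Σ lx·mx = 0 + 4.851 + 2.256 + 2.2 + 1.449 + 0.132 = 10.888
Σ x·lx·mx = 22.419; T = 22.419/10.888 = 2.05906…
r ≈ ln(R0)/T = ln(10.888)/2.05906… = 1.15959… → 1.1596

1.1596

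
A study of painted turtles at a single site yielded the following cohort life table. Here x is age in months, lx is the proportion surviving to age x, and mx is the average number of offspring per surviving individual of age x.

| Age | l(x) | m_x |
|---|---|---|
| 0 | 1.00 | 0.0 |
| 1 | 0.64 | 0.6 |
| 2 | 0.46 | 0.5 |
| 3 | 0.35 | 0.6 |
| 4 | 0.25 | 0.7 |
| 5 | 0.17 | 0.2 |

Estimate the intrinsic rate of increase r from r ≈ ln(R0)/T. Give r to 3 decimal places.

R0 = Σ lx·mx = 0 + 0.384 + 0.23 + 0.21 + 0.175 + 0.034 = 1.033
Σ x·lx·mx = 2.344; T = 2.344/1.033 = 2.26912…
r ≈ ln(R0)/T = ln(1.033)/2.26912… = 0.01431… → 0.014

0.014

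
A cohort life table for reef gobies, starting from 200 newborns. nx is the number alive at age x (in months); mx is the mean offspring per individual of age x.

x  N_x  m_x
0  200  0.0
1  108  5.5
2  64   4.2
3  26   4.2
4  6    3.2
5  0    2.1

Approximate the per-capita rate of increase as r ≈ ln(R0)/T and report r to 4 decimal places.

lx = nx/n0 = nx/200: 1, 0.54, 0.32, 0.13, 0.03, 0
R0 = Σ lx·mx = 0 + 2.97 + 1.344 + 0.546 + 0.096 + 0 = 4.956
Σ x·lx·mx = 7.68; T = 7.68/4.956 = 1.54964…
r ≈ ln(R0)/T = ln(4.956)/1.54964… = 1.032887… → 1.0329

1.0329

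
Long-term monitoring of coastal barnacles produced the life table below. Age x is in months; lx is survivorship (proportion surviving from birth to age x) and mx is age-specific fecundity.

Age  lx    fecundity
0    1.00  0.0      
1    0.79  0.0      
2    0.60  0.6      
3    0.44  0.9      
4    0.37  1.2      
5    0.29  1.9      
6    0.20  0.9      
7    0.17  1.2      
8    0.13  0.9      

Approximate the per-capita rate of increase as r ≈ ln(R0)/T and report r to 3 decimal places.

R0 = Σ lx·mx = 0 + 0 + 0.36 + 0.396 + 0.444 + 0.551 + 0.18 + 0.204 + 0.117 = 2.252
Σ x·lx·mx = 9.883; T = 9.883/2.252 = 4.38854…
r ≈ ln(R0)/T = ln(2.252)/4.38854… = 0.18499… → 0.185

0.185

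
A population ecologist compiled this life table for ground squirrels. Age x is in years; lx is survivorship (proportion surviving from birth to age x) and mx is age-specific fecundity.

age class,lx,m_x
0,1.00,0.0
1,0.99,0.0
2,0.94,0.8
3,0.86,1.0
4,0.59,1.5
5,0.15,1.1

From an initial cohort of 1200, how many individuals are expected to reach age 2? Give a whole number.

1128

Expected survivors = N0 · l_2 = 1200 × 0.94 = 1128 → 1128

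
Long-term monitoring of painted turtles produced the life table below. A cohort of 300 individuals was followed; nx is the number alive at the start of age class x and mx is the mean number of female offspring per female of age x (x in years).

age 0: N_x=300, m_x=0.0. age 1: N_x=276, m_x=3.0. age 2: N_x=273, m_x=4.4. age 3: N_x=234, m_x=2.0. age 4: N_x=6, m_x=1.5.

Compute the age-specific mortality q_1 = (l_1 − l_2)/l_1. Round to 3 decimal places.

lx = nx/n0 = nx/300: 1, 0.92, 0.91, 0.78, 0.02
q_1 = (l_1 − l_2) / l_1 = (0.92 − 0.91) / 0.92
     = 0.01 / 0.92 = 0.01087… → 0.011

0.011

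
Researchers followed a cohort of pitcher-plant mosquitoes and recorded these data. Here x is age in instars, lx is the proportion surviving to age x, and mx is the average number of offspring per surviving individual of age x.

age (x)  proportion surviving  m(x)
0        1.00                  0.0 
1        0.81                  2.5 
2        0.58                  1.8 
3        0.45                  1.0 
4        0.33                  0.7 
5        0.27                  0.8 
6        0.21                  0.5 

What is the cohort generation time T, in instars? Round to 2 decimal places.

lx·mx: 0, 2.025, 1.044, 0.45, 0.231, 0.216, 0.105 → R0 = 4.071
x·lx·mx: 0, 2.025, 2.088, 1.35, 0.924, 1.08, 0.63 → Σ = 8.097
T = 8.097 / 4.071 = 1.988946… → 1.99

1.99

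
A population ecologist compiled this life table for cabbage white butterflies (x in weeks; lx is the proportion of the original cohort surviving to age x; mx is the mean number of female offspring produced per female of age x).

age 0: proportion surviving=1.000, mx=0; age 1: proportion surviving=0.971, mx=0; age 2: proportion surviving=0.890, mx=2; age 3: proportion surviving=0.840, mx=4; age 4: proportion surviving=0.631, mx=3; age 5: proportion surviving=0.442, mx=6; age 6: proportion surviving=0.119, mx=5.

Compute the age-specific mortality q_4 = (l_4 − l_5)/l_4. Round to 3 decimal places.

0.300

q_4 = (l_4 − l_5) / l_4 = (0.631 − 0.442) / 0.631
     = 0.189 / 0.631 = 0.299525… → 0.300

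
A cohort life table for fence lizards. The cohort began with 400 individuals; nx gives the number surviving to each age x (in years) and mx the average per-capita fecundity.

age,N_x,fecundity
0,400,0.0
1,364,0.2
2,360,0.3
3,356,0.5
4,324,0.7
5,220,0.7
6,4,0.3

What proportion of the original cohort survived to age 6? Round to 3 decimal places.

l_6 = n_6/n_0 = 4/400 = 0.01 → 0.010

0.010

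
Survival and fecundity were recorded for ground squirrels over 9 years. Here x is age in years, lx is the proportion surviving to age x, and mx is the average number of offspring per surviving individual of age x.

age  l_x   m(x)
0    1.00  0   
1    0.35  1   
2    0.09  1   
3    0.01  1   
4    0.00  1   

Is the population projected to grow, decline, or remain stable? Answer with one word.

declining

R0 = Σ lx·mx = 0 + 0.35 + 0.09 + 0.01 + 0 = 0.45
R0 < 1, so the population is declining.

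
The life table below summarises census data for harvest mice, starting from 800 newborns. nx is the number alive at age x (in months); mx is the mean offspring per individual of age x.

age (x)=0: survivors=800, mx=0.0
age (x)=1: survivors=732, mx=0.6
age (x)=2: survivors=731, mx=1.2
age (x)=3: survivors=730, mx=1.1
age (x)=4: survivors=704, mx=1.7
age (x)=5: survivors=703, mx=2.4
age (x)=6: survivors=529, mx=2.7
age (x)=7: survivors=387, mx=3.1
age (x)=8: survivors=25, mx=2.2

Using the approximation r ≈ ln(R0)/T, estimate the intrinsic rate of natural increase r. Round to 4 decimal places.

lx = nx/n0 = nx/800: 1, 0.915, 0.91375, 0.9125, 0.88, 0.87875, 0.66125, 0.48375, 0.03125
R0 = Σ lx·mx = 0 + 0.549 + 1.0965… + 1.00375 + 1.496 + 2.109… + 1.78538… + 1.49963… + 0.06875… = 9.608
Σ x·lx·mx = 44.041875; T = 44.041875/9.608 = 4.58388…
r ≈ ln(R0)/T = ln(9.608)/4.58388… = 0.493599… → 0.4936

0.4936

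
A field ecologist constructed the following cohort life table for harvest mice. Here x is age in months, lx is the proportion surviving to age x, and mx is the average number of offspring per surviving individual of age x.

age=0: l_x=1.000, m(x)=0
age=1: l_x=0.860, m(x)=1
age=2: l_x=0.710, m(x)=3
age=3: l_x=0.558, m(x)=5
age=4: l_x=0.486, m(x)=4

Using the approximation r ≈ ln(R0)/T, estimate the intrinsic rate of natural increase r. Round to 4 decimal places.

R0 = Σ lx·mx = 0 + 0.86 + 2.13 + 2.79 + 1.944 = 7.724
Σ x·lx·mx = 21.266; T = 21.266/7.724 = 2.75324…
r ≈ ln(R0)/T = ln(7.724)/2.75324… = 0.74252… → 0.7425

0.7425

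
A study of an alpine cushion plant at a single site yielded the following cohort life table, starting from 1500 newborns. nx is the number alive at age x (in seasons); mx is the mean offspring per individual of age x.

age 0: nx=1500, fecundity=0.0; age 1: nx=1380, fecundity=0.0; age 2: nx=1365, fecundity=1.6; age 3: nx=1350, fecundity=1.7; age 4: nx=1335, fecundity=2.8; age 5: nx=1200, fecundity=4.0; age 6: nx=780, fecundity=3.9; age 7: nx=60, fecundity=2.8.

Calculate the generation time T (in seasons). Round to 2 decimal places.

4.29

lx = nx/n0 = nx/1500: 1, 0.92, 0.91, 0.9, 0.89, 0.8, 0.52, 0.04
lx·mx: 0, 0, 1.456, 1.53, 2.492, 3.2, 2.028, 0.112 → R0 = 10.818
x·lx·mx: 0, 0, 2.912, 4.59, 9.968, 16, 12.168, 0.784 → Σ = 46.422
T = 46.422 / 10.818 = 4.291181… → 4.29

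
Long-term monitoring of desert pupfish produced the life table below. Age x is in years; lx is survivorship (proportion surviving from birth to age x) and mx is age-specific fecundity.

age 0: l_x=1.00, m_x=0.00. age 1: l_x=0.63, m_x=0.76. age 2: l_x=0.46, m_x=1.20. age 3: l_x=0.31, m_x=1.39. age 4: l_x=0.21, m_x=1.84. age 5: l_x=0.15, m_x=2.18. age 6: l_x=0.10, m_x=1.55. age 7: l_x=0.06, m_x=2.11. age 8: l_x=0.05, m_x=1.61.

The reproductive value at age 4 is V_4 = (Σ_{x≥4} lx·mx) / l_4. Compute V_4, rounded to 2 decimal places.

5.12

lx·mx for x ≥ 4: 0.3864, 0.327, 0.155, 0.1266, 0.0805 → sum = 1.0755
V_4 = 1.0755 / l_4 = 1.0755 / 0.21 = 5.121429… → 5.12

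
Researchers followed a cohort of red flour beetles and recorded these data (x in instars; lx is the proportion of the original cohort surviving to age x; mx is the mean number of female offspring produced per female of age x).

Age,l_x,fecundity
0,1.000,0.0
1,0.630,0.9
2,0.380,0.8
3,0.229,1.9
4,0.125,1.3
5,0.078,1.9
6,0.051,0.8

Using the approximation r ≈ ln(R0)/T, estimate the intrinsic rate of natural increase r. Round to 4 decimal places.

R0 = Σ lx·mx = 0 + 0.567 + 0.304 + 0.4351 + 0.1625 + 0.1482 + 0.0408 = 1.6576
Σ x·lx·mx = 4.1161; T = 4.1161/1.6576 = 2.48317…
r ≈ ln(R0)/T = ln(1.6576)/2.48317… = 0.203519… → 0.2035

0.2035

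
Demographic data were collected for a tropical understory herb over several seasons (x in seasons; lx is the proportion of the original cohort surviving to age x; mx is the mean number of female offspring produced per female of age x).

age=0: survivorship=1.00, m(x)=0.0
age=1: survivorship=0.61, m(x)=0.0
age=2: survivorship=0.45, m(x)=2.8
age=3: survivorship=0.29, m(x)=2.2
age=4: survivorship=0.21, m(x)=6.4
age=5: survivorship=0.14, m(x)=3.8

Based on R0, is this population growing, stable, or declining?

growing

R0 = Σ lx·mx = 0 + 0 + 1.26 + 0.638 + 1.344 + 0.532 = 3.774
R0 > 1, so the population is growing.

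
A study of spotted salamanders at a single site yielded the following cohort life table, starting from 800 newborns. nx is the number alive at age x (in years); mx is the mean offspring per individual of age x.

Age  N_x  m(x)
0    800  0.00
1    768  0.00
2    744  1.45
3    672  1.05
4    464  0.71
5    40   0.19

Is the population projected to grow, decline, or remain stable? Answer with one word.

lx = nx/n0 = nx/800: 1, 0.96, 0.93, 0.84, 0.58, 0.05
R0 = Σ lx·mx = 0 + 0 + 1.3485 + 0.882 + 0.4118 + 0.0095 = 2.6518
R0 > 1, so the population is growing.

growing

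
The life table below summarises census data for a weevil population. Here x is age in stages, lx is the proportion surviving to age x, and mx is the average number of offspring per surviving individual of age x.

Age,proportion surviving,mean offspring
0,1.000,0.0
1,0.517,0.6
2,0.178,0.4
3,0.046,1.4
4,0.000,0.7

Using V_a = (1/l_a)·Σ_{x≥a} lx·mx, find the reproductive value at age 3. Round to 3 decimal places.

1.400

lx·mx for x ≥ 3: 0.0644, 0 → sum = 0.0644
V_3 = 0.0644 / l_3 = 0.0644 / 0.046 = 1.4 → 1.400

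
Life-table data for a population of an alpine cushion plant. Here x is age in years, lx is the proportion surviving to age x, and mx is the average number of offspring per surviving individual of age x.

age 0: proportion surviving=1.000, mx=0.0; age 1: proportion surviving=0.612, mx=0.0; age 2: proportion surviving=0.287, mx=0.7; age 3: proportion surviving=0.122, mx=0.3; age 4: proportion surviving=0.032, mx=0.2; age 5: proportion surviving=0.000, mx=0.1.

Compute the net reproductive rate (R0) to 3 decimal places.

lx·mx by age: 0, 0, 0.2009, 0.0366, 0.0064, 0
R0 = Σ lx·mx = 0.2439 → 0.244

0.244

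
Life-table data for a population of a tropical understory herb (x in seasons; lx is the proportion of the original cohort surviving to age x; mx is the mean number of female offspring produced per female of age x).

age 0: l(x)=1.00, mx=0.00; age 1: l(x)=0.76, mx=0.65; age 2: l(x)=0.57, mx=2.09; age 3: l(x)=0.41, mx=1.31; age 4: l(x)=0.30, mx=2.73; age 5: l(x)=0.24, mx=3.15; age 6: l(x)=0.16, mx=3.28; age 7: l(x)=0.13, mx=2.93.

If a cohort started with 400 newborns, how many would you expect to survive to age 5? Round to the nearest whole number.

96

Expected survivors = N0 · l_5 = 400 × 0.24 = 96 → 96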